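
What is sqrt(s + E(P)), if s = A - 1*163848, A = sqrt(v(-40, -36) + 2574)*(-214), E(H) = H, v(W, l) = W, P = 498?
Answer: sqrt(-163350 - 214*sqrt(2534)) ≈ 417.28*I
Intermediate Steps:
A = -214*sqrt(2534) (A = sqrt(-40 + 2574)*(-214) = sqrt(2534)*(-214) = -214*sqrt(2534) ≈ -10773.)
s = -163848 - 214*sqrt(2534) (s = -214*sqrt(2534) - 1*163848 = -214*sqrt(2534) - 163848 = -163848 - 214*sqrt(2534) ≈ -1.7462e+5)
sqrt(s + E(P)) = sqrt((-163848 - 214*sqrt(2534)) + 498) = sqrt(-163350 - 214*sqrt(2534))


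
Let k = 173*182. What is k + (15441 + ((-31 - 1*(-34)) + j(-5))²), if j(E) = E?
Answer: 46931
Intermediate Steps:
k = 31486
k + (15441 + ((-31 - 1*(-34)) + j(-5))²) = 31486 + (15441 + ((-31 - 1*(-34)) - 5)²) = 31486 + (15441 + ((-31 + 34) - 5)²) = 31486 + (15441 + (3 - 5)²) = 31486 + (15441 + (-2)²) = 31486 + (15441 + 4) = 31486 + 15445 = 46931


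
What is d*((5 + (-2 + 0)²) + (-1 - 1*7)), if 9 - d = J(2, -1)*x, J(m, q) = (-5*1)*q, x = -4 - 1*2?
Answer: 39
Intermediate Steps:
x = -6 (x = -4 - 2 = -6)
J(m, q) = -5*q
d = 39 (d = 9 - (-5*(-1))*(-6) = 9 - 5*(-6) = 9 - 1*(-30) = 9 + 30 = 39)
d*((5 + (-2 + 0)²) + (-1 - 1*7)) = 39*((5 + (-2 + 0)²) + (-1 - 1*7)) = 39*((5 + (-2)²) + (-1 - 7)) = 39*((5 + 4) - 8) = 39*(9 - 8) = 39*1 = 39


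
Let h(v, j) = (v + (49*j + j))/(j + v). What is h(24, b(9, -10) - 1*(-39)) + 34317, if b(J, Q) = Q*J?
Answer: 309695/9 ≈ 34411.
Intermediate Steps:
b(J, Q) = J*Q
h(v, j) = (v + 50*j)/(j + v)
h(24, b(9, -10) - 1*(-39)) + 34317 = (24 + 50*(9*(-10) - 1*(-39)))/((9*(-10) - 1*(-39)) + 24) + 34317 = (24 + 50*(-90 + 39))/((-90 + 39) + 24) + 34317 = (24 + 50*(-51))/(-51 + 24) + 34317 = (24 - 2550)/(-27) + 34317 = -1/27*(-2526) + 34317 = 842/9 + 34317 = 309695/9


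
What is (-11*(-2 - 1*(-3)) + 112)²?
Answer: 10201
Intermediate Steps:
(-11*(-2 - 1*(-3)) + 112)² = (-11*(-2 + 3) + 112)² = (-11*1 + 112)² = (-11 + 112)² = 101² = 10201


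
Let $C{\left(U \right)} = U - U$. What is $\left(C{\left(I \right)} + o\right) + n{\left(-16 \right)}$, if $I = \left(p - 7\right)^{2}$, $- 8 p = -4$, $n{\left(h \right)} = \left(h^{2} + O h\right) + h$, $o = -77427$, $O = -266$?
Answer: $-72931$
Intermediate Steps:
$n{\left(h \right)} = h^{2} - 265 h$ ($n{\left(h \right)} = \left(h^{2} - 266 h\right) + h = h^{2} - 265 h$)
$p = \frac{1}{2}$ ($p = \left(- \frac{1}{8}\right) \left(-4\right) = \frac{1}{2} \approx 0.5$)
$I = \frac{169}{4}$ ($I = \left(\frac{1}{2} - 7\right)^{2} = \left(- \frac{13}{2}\right)^{2} = \frac{169}{4} \approx 42.25$)
$C{\left(U \right)} = 0$
$\left(C{\left(I \right)} + o\right) + n{\left(-16 \right)} = \left(0 - 77427\right) - 16 \left(-265 - 16\right) = -77427 - -4496 = -77427 + 4496 = -72931$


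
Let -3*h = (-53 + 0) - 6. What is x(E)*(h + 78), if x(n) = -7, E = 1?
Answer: -2051/3 ≈ -683.67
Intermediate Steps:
h = 59/3 (h = -((-53 + 0) - 6)/3 = -(-53 - 6)/3 = -⅓*(-59) = 59/3 ≈ 19.667)
x(E)*(h + 78) = -7*(59/3 + 78) = -7*293/3 = -2051/3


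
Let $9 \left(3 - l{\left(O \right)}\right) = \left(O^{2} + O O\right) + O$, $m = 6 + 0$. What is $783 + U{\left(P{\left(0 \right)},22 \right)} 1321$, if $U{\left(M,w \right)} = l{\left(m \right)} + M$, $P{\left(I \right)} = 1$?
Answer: $- \frac{16145}{3} \approx -5381.7$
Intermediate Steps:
$m = 6$
$l{\left(O \right)} = 3 - \frac{2 O^{2}}{9} - \frac{O}{9}$ ($l{\left(O \right)} = 3 - \frac{\left(O^{2} + O O\right) + O}{9} = 3 - \frac{\left(O^{2} + O^{2}\right) + O}{9} = 3 - \frac{2 O^{2} + O}{9} = 3 - \frac{O + 2 O^{2}}{9} = 3 - \left(\frac{O}{9} + \frac{2 O^{2}}{9}\right) = 3 - \frac{2 O^{2}}{9} - \frac{O}{9}$)
$U{\left(M,w \right)} = - \frac{17}{3} + M$ ($U{\left(M,w \right)} = \left(3 - \frac{2 \cdot 6^{2}}{9} - \frac{2}{3}\right) + M = \left(3 - 8 - \frac{2}{3}\right) + M = - \frac{17}{3} + M$)
$783 + U{\left(P{\left(0 \right)},22 \right)} 1321 = 783 + \left(- \frac{17}{3} + 1\right) 1321 = 783 - \frac{18494}{3} = - \frac{16145}{3}$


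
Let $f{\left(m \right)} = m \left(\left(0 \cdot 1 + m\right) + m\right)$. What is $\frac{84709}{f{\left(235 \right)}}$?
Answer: $\frac{84709}{110450} \approx 0.76694$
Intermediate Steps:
$f{\left(m \right)} = 2 m^{2}$ ($f{\left(m \right)} = m \left(\left(0 + m\right) + m\right) = m \left(m + m\right) = m 2 m = 2 m^{2}$)
$\frac{84709}{f{\left(235 \right)}} = \frac{84709}{2 \cdot 235^{2}} = \frac{84709}{2 \cdot 55225} = \frac{84709}{110450}$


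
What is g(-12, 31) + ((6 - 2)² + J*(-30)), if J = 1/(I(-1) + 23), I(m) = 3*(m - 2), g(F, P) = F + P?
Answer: 230/7 ≈ 32.857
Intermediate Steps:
I(m) = -6 + 3*m (I(m) = 3*(-2 + m) = -6 + 3*m)
J = 1/14 (J = 1/((-6 + 3*(-1)) + 23) = 1/((-6 - 3) + 23) = 1/(-9 + 23) = 1/14 ≈ 0.071429)
g(-12, 31) + ((6 - 2)² + J*(-30)) = (-12 + 31) + ((6 - 2)² + (1/14)*(-30)) = 19 + (4² - 15/7) = 19 + (16 - 15/7) = 19 + 97/7 = 230/7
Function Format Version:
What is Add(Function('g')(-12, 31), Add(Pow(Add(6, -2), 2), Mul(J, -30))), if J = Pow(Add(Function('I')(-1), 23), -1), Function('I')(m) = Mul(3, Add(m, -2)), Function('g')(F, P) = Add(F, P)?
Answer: Rational(230, 7) ≈ 32.857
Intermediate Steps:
Function('I')(m) = Add(-6, Mul(3, m)) (Function('I')(m) = Mul(3, Add(-2, m)) = Add(-6, Mul(3, m)))
J = Rational(1, 14) (J = Pow(Add(Add(-6, Mul(3, -1)), 23), -1) = Pow(Add(Add(-6, -3), 23), -1) = Pow(Add(-9, 23), -1) = Pow(14, -1) = Rational(1, 14) ≈ 0.071429)
Add(Function('g')(-12, 31), Add(Pow(Add(6, -2), 2), Mul(J, -30))) = Add(Add(-12, 31), Add(Pow(Add(6, -2), 2), Mul(Rational(1, 14), -30))) = Add(19, Add(Pow(4, 2), Rational(-15, 7))) = Add(19, Add(16, Rational(-15, 7))) = Add(19, Rational(97, 7)) = Rational(230, 7)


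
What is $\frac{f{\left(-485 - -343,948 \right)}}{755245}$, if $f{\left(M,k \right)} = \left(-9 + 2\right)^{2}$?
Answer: $\frac{49}{755245} \approx 6.488 \cdot 10^{-5}$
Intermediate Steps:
$f{\left(M,k \right)} = 49$ ($f{\left(M,k \right)} = \left(-7\right)^{2} = 49$)
$\frac{f{\left(-485 - -343,948 \right)}}{755245} = \frac{49}{755245}$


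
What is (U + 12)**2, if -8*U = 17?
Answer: 6241/64 ≈ 97.516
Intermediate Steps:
U = -17/8 (U = -1/8*17 = -17/8 ≈ -2.1250)
(U + 12)**2 = (-17/8 + 12)**2 = (79/8)**2 = 6241/64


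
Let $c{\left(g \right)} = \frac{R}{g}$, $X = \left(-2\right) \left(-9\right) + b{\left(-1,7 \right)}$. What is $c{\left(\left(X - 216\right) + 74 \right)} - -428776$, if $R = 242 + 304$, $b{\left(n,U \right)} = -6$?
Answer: $\frac{2143859}{5} \approx 4.2877 \cdot 10^{5}$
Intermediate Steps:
$R = 546$
$X = 12$ ($X = \left(-2\right) \left(-9\right) - 6 = 18 - 6 = 12$)
$c{\left(g \right)} = \frac{546}{g}$
$c{\left(\left(X - 216\right) + 74 \right)} - -428776 = \frac{546}{\left(12 - 216\right) + 74} - -428776 = \frac{546}{-204 + 74} + 428776 = \frac{546}{-130} + 428776 = 546 \left(- \frac{1}{130}\right) + 428776 = - \frac{21}{5} + 428776 = \frac{2143859}{5}$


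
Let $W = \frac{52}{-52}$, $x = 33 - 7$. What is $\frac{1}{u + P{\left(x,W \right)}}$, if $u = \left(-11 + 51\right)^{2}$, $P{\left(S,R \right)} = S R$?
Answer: $\frac{1}{1574} \approx 0.00063532$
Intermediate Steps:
$x = 26$
$W = -1$ ($W = 52 \left(- \frac{1}{52}\right) = -1$)
$P{\left(S,R \right)} = R S$
$u = 1600$ ($u = 40^{2} = 1600$)
$\frac{1}{u + P{\left(x,W \right)}} = \frac{1}{1600 - 26} = \frac{1}{1574}$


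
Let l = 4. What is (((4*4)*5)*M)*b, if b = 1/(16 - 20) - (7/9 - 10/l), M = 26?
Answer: 27560/9 ≈ 3062.2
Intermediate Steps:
b = 53/36 (b = 1/(16 - 20) - (7/9 - 10/4) = 1/(-4) - (7*(⅑) - 10*¼) = -¼ - (7/9 - 5/2) = -¼ - 1*(-31/18) = -¼ + 31/18 = 53/36 ≈ 1.4722)
(((4*4)*5)*M)*b = (((4*4)*5)*26)*(53/36) = ((16*5)*26)*(53/36) = (80*26)*(53/36) = 2080*(53/36) = 27560/9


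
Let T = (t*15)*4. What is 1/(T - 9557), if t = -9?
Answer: -1/10097 ≈ -9.9039e-5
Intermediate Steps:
T = -540 (T = -9*15*4 = -135*4 = -540)
1/(T - 9557) = 1/(-540 - 9557) = 1/(-10097) = -1/10097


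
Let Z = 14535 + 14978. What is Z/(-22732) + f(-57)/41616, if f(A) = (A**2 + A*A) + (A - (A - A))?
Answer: -90149683/78834576 ≈ -1.1435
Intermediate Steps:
Z = 29513
f(A) = A + 2*A**2 (f(A) = (A**2 + A**2) + (A - 1*0) = 2*A**2 + (A + 0) = 2*A**2 + A = A + 2*A**2)
Z/(-22732) + f(-57)/41616 = 29513/(-22732) - 57*(1 + 2*(-57))/41616 = 29513*(-1/22732) - 57*(1 - 114)*(1/41616) = -29513/22732 - 57*(-113)*(1/41616) = -29513/22732 + 6441*(1/41616) = -29513/22732 + 2147/13872 = -90149683/78834576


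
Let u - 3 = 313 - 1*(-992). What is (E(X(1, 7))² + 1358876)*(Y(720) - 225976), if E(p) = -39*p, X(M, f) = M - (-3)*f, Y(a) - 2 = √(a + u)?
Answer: -473424568960 + 54471040*√3 ≈ -4.7333e+11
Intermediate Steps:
u = 1308 (u = 3 + (313 - 1*(-992)) = 3 + (313 + 992) = 3 + 1305 = 1308)
Y(a) = 2 + √(1308 + a) (Y(a) = 2 + √(a + 1308) = 2 + √(1308 + a))
X(M, f) = M + 3*f
(E(X(1, 7))² + 1358876)*(Y(720) - 225976) = ((-39*(1 + 3*7))² + 1358876)*((2 + √(1308 + 720)) - 225976) = ((-39*(1 + 21))² + 1358876)*((2 + √2028) - 225976) = ((-39*22)² + 1358876)*((2 + 26*√3) - 225976) = ((-858)² + 1358876)*(-225974 + 26*√3) = (736164 + 1358876)*(-225974 + 26*√3) = 2095040*(-225974 + 26*√3) = -473424568960 + 54471040*√3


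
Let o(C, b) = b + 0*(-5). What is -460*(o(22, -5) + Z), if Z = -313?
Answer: 146280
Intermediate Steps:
o(C, b) = b (o(C, b) = b + 0 = b)
-460*(o(22, -5) + Z) = -460*(-5 - 313) = -460*(-318) = 146280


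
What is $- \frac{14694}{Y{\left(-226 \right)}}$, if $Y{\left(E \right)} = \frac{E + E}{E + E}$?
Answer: $-14694$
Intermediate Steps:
$Y{\left(E \right)} = 1$ ($Y{\left(E \right)} = \frac{2 E}{2 E} = 2 E \frac{1}{2 E} = 1$)
$- \frac{14694}{Y{\left(-226 \right)}} = - \frac{14694}{1} = \left(-14694\right) 1 = -14694$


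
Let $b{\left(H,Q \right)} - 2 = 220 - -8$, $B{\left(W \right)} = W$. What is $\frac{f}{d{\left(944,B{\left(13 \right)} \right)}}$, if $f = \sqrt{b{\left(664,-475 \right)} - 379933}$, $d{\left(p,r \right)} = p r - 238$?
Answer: $\frac{i \sqrt{379703}}{12034} \approx 0.051205 i$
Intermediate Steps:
$b{\left(H,Q \right)} = 230$ ($b{\left(H,Q \right)} = 2 + \left(220 - -8\right) = 2 + \left(220 + 8\right) = 2 + 228 = 230$)
$d{\left(p,r \right)} = -238 + p r$
$f = i \sqrt{379703}$ ($f = \sqrt{230 - 379933} = \sqrt{-379703} = i \sqrt{379703} \approx 616.2 i$)
$\frac{f}{d{\left(944,B{\left(13 \right)} \right)}} = \frac{i \sqrt{379703}}{-238 + 944 \cdot 13} = \frac{i \sqrt{379703}}{-238 + 12272} = \frac{i \sqrt{379703}}{12034}$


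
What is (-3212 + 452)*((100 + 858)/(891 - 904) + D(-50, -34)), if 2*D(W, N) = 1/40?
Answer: 5287263/26 ≈ 2.0336e+5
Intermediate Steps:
D(W, N) = 1/80 (D(W, N) = (½)/40 = (½)*(1/40) = 1/80)
(-3212 + 452)*((100 + 858)/(891 - 904) + D(-50, -34)) = (-3212 + 452)*((100 + 858)/(891 - 904) + 1/80) = -2760*(958/(-13) + 1/80) = -2760*(958*(-1/13) + 1/80) = -2760*(-958/13 + 1/80) = -2760*(-76627/1040) = 5287263/26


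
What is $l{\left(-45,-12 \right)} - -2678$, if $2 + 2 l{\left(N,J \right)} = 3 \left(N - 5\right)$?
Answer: $2602$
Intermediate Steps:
$l{\left(N,J \right)} = - \frac{17}{2} + \frac{3 N}{2}$ ($l{\left(N,J \right)} = -1 + \frac{3 \left(N - 5\right)}{2} = -1 + \frac{3 \left(-5 + N\right)}{2} = -1 + \frac{-15 + 3 N}{2} = -1 + \left(- \frac{15}{2} + \frac{3 N}{2}\right) = - \frac{17}{2} + \frac{3 N}{2}$)
$l{\left(-45,-12 \right)} - -2678 = \left(- \frac{17}{2} + \frac{3}{2} \left(-45\right)\right) - -2678 = \left(- \frac{17}{2} - \frac{135}{2}\right) + 2678 = -76 + 2678 = 2602$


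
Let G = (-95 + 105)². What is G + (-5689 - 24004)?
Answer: -29593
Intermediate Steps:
G = 100 (G = 10² = 100)
G + (-5689 - 24004) = 100 + (-5689 - 24004) = 100 - 29693 = -29593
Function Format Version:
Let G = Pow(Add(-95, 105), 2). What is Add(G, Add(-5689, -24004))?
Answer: -29593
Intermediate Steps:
G = 100 (G = Pow(10, 2) = 100)
Add(G, Add(-5689, -24004)) = Add(100, Add(-5689, -24004)) = Add(100, -29693) = -29593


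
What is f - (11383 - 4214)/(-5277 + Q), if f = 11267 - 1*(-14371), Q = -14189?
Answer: 499076477/19466 ≈ 25638.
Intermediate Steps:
f = 25638 (f = 11267 + 14371 = 25638)
f - (11383 - 4214)/(-5277 + Q) = 25638 - (11383 - 4214)/(-5277 - 14189) = 25638 - 7169/(-19466) = 25638 - 7169*(-1)/19466 = 25638 - 1*(-7169/19466) = 25638 + 7169/19466 = 499076477/19466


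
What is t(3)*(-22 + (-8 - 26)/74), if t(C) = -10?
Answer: 8310/37 ≈ 224.59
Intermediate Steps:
t(3)*(-22 + (-8 - 26)/74) = -10*(-22 + (-8 - 26)/74) = -10*(-22 - 34*1/74) = -10*(-22 - 17/37) = -10*(-831/37) = 8310/37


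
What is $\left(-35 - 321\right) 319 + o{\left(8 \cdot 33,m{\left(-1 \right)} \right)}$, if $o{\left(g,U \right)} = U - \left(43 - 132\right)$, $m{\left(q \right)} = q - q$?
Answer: $-113475$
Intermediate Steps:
$m{\left(q \right)} = 0$
$o{\left(g,U \right)} = 89 + U$ ($o{\left(g,U \right)} = U - -89 = U + 89 = 89 + U$)
$\left(-35 - 321\right) 319 + o{\left(8 \cdot 33,m{\left(-1 \right)} \right)} = \left(-35 - 321\right) 319 + \left(89 + 0\right) = \left(-356\right) 319 + 89 = -113564 + 89 = -113475$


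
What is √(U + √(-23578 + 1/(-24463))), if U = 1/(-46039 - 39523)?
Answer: √(-51203583728378 + 179090096511772*I*√14109979888745)/2093103206 ≈ 8.7622 + 8.7622*I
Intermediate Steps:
U = -1/85562 (U = 1/(-85562) = -1/85562 ≈ -1.1687e-5)
√(U + √(-23578 + 1/(-24463))) = √(-1/85562 + √(-23578 + 1/(-24463))) = √(-1/85562 + √(-23578 - 1/24463)) = √(-1/85562 + √(-576788615/24463)) = √(-1/85562 + I*√14109979888745/24463)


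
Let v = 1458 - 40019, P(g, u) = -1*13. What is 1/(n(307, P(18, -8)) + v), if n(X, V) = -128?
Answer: -1/38689 ≈ -2.5847e-5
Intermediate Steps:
P(g, u) = -13
v = -38561
1/(n(307, P(18, -8)) + v) = 1/(-128 - 38561) = 1/(-38689) = -1/38689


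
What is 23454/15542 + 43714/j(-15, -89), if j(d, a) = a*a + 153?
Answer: 19744786/2851957 ≈ 6.9232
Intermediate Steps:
j(d, a) = 153 + a**2 (j(d, a) = a**2 + 153 = 153 + a**2)
23454/15542 + 43714/j(-15, -89) = 23454/15542 + 43714/(153 + (-89)**2) = 23454*(1/15542) + 43714/(153 + 7921) = 11727/7771 + 43714/8074 = 11727/7771 + 43714*(1/8074) = 11727/7771 + 1987/367 = 19744786/2851957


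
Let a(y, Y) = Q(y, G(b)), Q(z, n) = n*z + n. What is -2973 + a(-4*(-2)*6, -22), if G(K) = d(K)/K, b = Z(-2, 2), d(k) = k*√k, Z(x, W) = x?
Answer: -2973 + 49*I*√2 ≈ -2973.0 + 69.297*I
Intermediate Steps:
d(k) = k^(3/2)
b = -2
G(K) = √K (G(K) = K^(3/2)/K = √K)
Q(z, n) = n + n*z
a(y, Y) = I*√2*(1 + y) (a(y, Y) = √(-2)*(1 + y) = (I*√2)*(1 + y) = I*√2*(1 + y))
-2973 + a(-4*(-2)*6, -22) = -2973 + I*√2*(1 - 4*(-2)*6) = -2973 + I*√2*(1 + 8*6) = -2973 + I*√2*(1 + 48) = -2973 + I*√2*49 = -2973 + 49*I*√2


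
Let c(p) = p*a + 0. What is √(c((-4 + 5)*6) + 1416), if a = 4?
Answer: 12*√10 ≈ 37.947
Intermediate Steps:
c(p) = 4*p (c(p) = p*4 + 0 = 4*p + 0 = 4*p)
√(c((-4 + 5)*6) + 1416) = √(4*((-4 + 5)*6) + 1416) = √(4*(1*6) + 1416) = √(4*6 + 1416) = √(24 + 1416) = √1440 = 12*√10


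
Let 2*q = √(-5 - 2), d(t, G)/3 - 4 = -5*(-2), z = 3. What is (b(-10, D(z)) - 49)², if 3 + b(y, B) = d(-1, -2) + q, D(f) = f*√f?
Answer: (20 - I*√7)²/4 ≈ 98.25 - 26.458*I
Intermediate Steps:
D(f) = f^(3/2)
d(t, G) = 42 (d(t, G) = 12 + 3*(-5*(-2)) = 12 + 3*10 = 12 + 30 = 42)
q = I*√7/2 (q = √(-5 - 2)/2 = √(-7)/2 = (I*√7)/2 = I*√7/2 ≈ 1.3229*I)
b(y, B) = 39 + I*√7/2 (b(y, B) = -3 + (42 + I*√7/2) = 39 + I*√7/2)
(b(-10, D(z)) - 49)² = ((39 + I*√7/2) - 49)² = (-10 + I*√7/2)²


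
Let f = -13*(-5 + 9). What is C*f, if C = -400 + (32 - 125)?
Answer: 25636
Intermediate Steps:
f = -52 (f = -13*4 = -52)
C = -493 (C = -400 - 93 = -493)
C*f = -493*(-52) = 25636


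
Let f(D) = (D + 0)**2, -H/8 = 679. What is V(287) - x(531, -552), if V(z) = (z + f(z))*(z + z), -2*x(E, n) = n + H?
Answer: 47441552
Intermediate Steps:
H = -5432 (H = -8*679 = -5432)
f(D) = D**2
x(E, n) = 2716 - n/2 (x(E, n) = -(n - 5432)/2 = -(-5432 + n)/2 = 2716 - n/2)
V(z) = 2*z*(z + z**2) (V(z) = (z + z**2)*(z + z) = (z + z**2)*(2*z) = 2*z*(z + z**2))
V(287) - x(531, -552) = 2*287**2*(1 + 287) - (2716 - 1/2*(-552)) = 2*82369*288 - (2716 + 276) = 47444544 - 1*2992 = 47444544 - 2992 = 47441552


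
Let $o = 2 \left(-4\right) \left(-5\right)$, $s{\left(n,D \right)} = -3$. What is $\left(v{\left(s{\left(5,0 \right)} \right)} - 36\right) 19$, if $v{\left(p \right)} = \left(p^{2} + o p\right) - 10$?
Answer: $-2983$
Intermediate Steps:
$o = 40$ ($o = \left(-8\right) \left(-5\right) = 40$)
$v{\left(p \right)} = -10 + p^{2} + 40 p$ ($v{\left(p \right)} = \left(p^{2} + 40 p\right) - 10 = -10 + p^{2} + 40 p$)
$\left(v{\left(s{\left(5,0 \right)} \right)} - 36\right) 19 = \left(\left(-10 + \left(-3\right)^{2} + 40 \left(-3\right)\right) - 36\right) 19 = \left(\left(-10 + 9 - 120\right) - 36\right) 19 = \left(-121 - 36\right) 19 = \left(-157\right) 19 = -2983$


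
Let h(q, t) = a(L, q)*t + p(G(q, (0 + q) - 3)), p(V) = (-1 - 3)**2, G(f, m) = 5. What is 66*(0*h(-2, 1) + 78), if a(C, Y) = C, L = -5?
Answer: 5148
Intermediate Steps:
p(V) = 16 (p(V) = (-4)**2 = 16)
h(q, t) = 16 - 5*t (h(q, t) = -5*t + 16 = 16 - 5*t)
66*(0*h(-2, 1) + 78) = 66*(0*(16 - 5*1) + 78) = 66*(0*(16 - 5) + 78) = 66*(0*11 + 78) = 66*(0 + 78) = 66*78 = 5148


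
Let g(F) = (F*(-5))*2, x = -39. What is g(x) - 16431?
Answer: -16041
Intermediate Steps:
g(F) = -10*F (g(F) = -5*F*2 = -10*F)
g(x) - 16431 = -10*(-39) - 16431 = 390 - 16431 = -16041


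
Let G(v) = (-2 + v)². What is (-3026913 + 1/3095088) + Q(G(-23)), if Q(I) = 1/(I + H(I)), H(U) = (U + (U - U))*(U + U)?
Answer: -2441681498182737679/806657310000 ≈ -3.0269e+6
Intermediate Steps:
H(U) = 2*U² (H(U) = (U + 0)*(2*U) = U*(2*U) = 2*U²)
Q(I) = 1/(I + 2*I²)
(-3026913 + 1/3095088) + Q(G(-23)) = (-3026913 + 1/3095088) + 1/(((-2 - 23)²)*(1 + 2*(-2 - 23)²)) = (-3026913 + 1/3095088) + 1/(((-25)²)*(1 + 2*(-25)²)) = -9368562103343/3095088 + 1/(625*(1 + 2*625)) = -9368562103343/3095088 + 1/(625*(1 + 1250)) = -9368562103343/3095088 + (1/625)/1251 = -9368562103343/3095088 + (1/625)*(1/1251) = -9368562103343/3095088 + 1/781875 = -2441681498182737679/806657310000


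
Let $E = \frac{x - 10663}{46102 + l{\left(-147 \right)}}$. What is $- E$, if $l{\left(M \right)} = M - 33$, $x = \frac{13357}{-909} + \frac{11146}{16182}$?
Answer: $\frac{8725152703}{37527045102} \approx 0.2325$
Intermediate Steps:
$x = - \frac{11445070}{817191}$ ($x = 13357 \left(- \frac{1}{909}\right) + 11146 \cdot \frac{1}{16182} = - \frac{13357}{909} + \frac{5573}{8091} = - \frac{11445070}{817191} \approx -14.005$)
$l{\left(M \right)} = -33 + M$
$E = - \frac{8725152703}{37527045102}$ ($E = \frac{- \frac{11445070}{817191} - 10663}{46102 - 180} = - \frac{8725152703}{817191 \left(46102 - 180\right)} = - \frac{8725152703}{817191 \cdot 45922} = \left(- \frac{8725152703}{817191}\right) \frac{1}{45922} = - \frac{8725152703}{37527045102} \approx -0.2325$)
$- E = \left(-1\right) \left(- \frac{8725152703}{37527045102}\right) = \frac{8725152703}{37527045102}$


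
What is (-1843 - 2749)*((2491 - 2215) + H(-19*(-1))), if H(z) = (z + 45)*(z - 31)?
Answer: 2259264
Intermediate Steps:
H(z) = (-31 + z)*(45 + z) (H(z) = (45 + z)*(-31 + z) = (-31 + z)*(45 + z))
(-1843 - 2749)*((2491 - 2215) + H(-19*(-1))) = (-1843 - 2749)*((2491 - 2215) + (-1395 + (-19*(-1))**2 + 14*(-19*(-1)))) = -4592*(276 + (-1395 + 19**2 + 14*19)) = -4592*(276 + (-1395 + 361 + 266)) = -4592*(276 - 768) = -4592*(-492) = 2259264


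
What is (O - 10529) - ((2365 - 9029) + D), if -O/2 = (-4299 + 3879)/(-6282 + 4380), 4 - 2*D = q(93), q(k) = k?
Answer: -2422477/634 ≈ -3820.9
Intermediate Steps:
D = -89/2 (D = 2 - ½*93 = 2 - 93/2 = -89/2 ≈ -44.500)
O = -140/317 (O = -2*(-4299 + 3879)/(-6282 + 4380) = -(-840)/(-1902) = -(-840)*(-1)/1902 = -2*70/317 = -140/317 ≈ -0.44164)
(O - 10529) - ((2365 - 9029) + D) = (-140/317 - 10529) - ((2365 - 9029) - 89/2) = -3337833/317 - (-6664 - 89/2) = -3337833/317 - 1*(-13417/2) = -3337833/317 + 13417/2 = -2422477/634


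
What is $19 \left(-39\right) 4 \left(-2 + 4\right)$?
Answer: $-5928$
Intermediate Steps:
$19 \left(-39\right) 4 \left(-2 + 4\right) = - 741 \cdot 4 \cdot 2 = \left(-741\right) 8 = -5928$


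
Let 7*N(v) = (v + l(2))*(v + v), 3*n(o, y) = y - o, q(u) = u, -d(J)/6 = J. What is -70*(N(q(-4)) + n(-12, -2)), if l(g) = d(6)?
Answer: -10300/3 ≈ -3433.3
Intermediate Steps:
d(J) = -6*J
l(g) = -36 (l(g) = -6*6 = -36)
n(o, y) = -o/3 + y/3 (n(o, y) = (y - o)/3 = -o/3 + y/3)
N(v) = 2*v*(-36 + v)/7 (N(v) = ((v - 36)*(v + v))/7 = ((-36 + v)*(2*v))/7 = (2*v*(-36 + v))/7 = 2*v*(-36 + v)/7)
-70*(N(q(-4)) + n(-12, -2)) = -70*((2/7)*(-4)*(-36 - 4) + (-⅓*(-12) + (⅓)*(-2))) = -70*((2/7)*(-4)*(-40) + (4 - ⅔)) = -70*(320/7 + 10/3) = -70*1030/21 = -10300/3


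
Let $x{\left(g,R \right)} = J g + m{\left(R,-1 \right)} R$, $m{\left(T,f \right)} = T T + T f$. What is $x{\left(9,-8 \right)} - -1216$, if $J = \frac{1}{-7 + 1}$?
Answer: $\frac{1277}{2} \approx 638.5$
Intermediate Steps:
$m{\left(T,f \right)} = T^{2} + T f$
$J = - \frac{1}{6}$ ($J = \frac{1}{-6} = - \frac{1}{6} \approx -0.16667$)
$x{\left(g,R \right)} = - \frac{g}{6} + R^{2} \left(-1 + R\right)$ ($x{\left(g,R \right)} = - \frac{g}{6} + R \left(R - 1\right) R = - \frac{g}{6} + R \left(-1 + R\right) R = - \frac{g}{6} + R^{2} \left(-1 + R\right)$)
$x{\left(9,-8 \right)} - -1216 = \left(\left(-8\right)^{3} - \left(-8\right)^{2} - \frac{3}{2}\right) - -1216 = \left(-512 - 64 - \frac{3}{2}\right) + 1216 = - \frac{1155}{2} + 1216 = \frac{1277}{2}$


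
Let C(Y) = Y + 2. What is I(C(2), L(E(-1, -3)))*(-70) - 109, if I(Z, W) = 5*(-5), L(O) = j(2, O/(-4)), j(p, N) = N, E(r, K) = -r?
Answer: 1641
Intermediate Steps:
C(Y) = 2 + Y
L(O) = -O/4 (L(O) = O/(-4) = O*(-¼) = -O/4)
I(Z, W) = -25
I(C(2), L(E(-1, -3)))*(-70) - 109 = -25*(-70) - 109 = 1750 - 109 = 1641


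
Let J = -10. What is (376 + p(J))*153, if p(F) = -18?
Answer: 54774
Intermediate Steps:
(376 + p(J))*153 = (376 - 18)*153 = 358*153 = 54774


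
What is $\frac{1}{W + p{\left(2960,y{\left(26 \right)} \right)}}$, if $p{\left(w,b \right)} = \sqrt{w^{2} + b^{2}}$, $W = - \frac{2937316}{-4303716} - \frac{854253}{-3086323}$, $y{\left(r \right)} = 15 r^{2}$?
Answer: $- \frac{661121883451912140830148}{76899057845275350739861800490649} + \frac{55134060920287882965752445 \sqrt{278953}}{307596231381101402959447201962596} \approx 9.466 \cdot 10^{-5}$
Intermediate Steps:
$W = \frac{3185492058304}{3320664419067}$ ($W = \left(-2937316\right) \left(- \frac{1}{4303716}\right) - - \frac{854253}{3086323} = \frac{734329}{1075929} + \frac{854253}{3086323} = \frac{3185492058304}{3320664419067} \approx 0.95929$)
$p{\left(w,b \right)} = \sqrt{b^{2} + w^{2}}$
$\frac{1}{W + p{\left(2960,y{\left(26 \right)} \right)}} = \frac{1}{\frac{3185492058304}{3320664419067} + \sqrt{\left(15 \cdot 26^{2}\right)^{2} + 2960^{2}}} = \frac{1}{\frac{3185492058304}{3320664419067} + \sqrt{\left(15 \cdot 676\right)^{2} + 8761600}} = \frac{1}{\frac{3185492058304}{3320664419067} + \sqrt{10140^{2} + 8761600}} = \frac{1}{\frac{3185492058304}{3320664419067} + \sqrt{102819600 + 8761600}} = \frac{1}{\frac{3185492058304}{3320664419067} + \sqrt{111581200}} = \frac{1}{\frac{3185492058304}{3320664419067} + 20 \sqrt{278953}}$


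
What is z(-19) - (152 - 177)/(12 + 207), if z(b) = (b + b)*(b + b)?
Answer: 316261/219 ≈ 1444.1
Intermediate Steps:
z(b) = 4*b² (z(b) = (2*b)*(2*b) = 4*b²)
z(-19) - (152 - 177)/(12 + 207) = 4*(-19)² - (152 - 177)/(12 + 207) = 4*361 - (-25)/219 = 1444 - (-25)/219 = 1444 - 1*(-25/219) = 1444 + 25/219 = 316261/219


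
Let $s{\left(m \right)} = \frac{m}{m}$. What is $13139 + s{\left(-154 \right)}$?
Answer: $13140$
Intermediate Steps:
$s{\left(m \right)} = 1$
$13139 + s{\left(-154 \right)} = 13139 + 1 = 13140$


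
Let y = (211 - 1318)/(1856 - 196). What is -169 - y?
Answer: -279433/1660 ≈ -168.33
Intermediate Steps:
y = -1107/1660 ≈ -0.66687
-169 - y = -169 - 1*(-1107/1660) = -169 + 1107/1660 = -279433/1660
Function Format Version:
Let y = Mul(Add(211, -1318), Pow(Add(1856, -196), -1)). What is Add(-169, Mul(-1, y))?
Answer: Rational(-279433, 1660) ≈ -168.33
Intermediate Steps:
y = Rational(-1107, 1660) (y = Mul(-1107, Pow(1660, -1)) = Mul(-1107, Rational(1, 1660)) = Rational(-1107, 1660) ≈ -0.66687)
Add(-169, Mul(-1, y)) = Add(-169, Mul(-1, Rational(-1107, 1660))) = Add(-169, Rational(1107, 1660)) = Rational(-279433, 1660)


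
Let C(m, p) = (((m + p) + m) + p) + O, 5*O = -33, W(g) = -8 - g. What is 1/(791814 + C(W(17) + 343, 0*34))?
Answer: 5/3962217 ≈ 1.2619e-6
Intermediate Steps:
O = -33/5 (O = (1/5)*(-33) = -33/5 ≈ -6.6000)
C(m, p) = -33/5 + 2*m + 2*p (C(m, p) = (((m + p) + m) + p) - 33/5 = ((p + 2*m) + p) - 33/5 = (2*m + 2*p) - 33/5 = -33/5 + 2*m + 2*p)
1/(791814 + C(W(17) + 343, 0*34)) = 1/(791814 + (-33/5 + 2*((-8 - 1*17) + 343) + 2*(0*34))) = 1/(791814 + (-33/5 + 2*((-8 - 17) + 343) + 2*0)) = 1/(791814 + (-33/5 + 2*(-25 + 343) + 0)) = 1/(791814 + (-33/5 + 2*318 + 0)) = 1/(791814 + (-33/5 + 636 + 0)) = 1/(791814 + 3147/5) = 1/(3962217/5) = 5/3962217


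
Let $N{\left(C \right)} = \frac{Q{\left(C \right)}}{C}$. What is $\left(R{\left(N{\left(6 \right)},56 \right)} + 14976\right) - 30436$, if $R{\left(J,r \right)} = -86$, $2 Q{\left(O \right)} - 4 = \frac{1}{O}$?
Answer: $-15546$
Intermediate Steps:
$Q{\left(O \right)} = 2 + \frac{1}{2 O}$
$N{\left(C \right)} = \frac{2 + \frac{1}{2 C}}{C}$
$\left(R{\left(N{\left(6 \right)},56 \right)} + 14976\right) - 30436 = \left(-86 + 14976\right) - 30436 = 14890 - 30436 = -15546$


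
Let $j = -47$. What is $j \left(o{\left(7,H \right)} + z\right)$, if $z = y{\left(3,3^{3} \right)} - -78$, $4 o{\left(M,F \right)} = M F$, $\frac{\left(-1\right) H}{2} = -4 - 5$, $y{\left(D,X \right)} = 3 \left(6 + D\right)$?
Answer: $- \frac{12831}{2} \approx -6415.5$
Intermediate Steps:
$y{\left(D,X \right)} = 18 + 3 D$
$H = 18$ ($H = - 2 \left(-4 - 5\right) = \left(-2\right) \left(-9\right) = 18$)
$o{\left(M,F \right)} = \frac{F M}{4}$ ($o{\left(M,F \right)} = \frac{M F}{4} = \frac{F M}{4}$)
$z = 105$ ($z = \left(18 + 3 \cdot 3\right) - -78 = \left(18 + 9\right) + 78 = 27 + 78 = 105$)
$j \left(o{\left(7,H \right)} + z\right) = - 47 \left(\frac{1}{4} \cdot 18 \cdot 7 + 105\right) = - 47 \left(\frac{63}{2} + 105\right) = \left(-47\right) \frac{273}{2} = - \frac{12831}{2}$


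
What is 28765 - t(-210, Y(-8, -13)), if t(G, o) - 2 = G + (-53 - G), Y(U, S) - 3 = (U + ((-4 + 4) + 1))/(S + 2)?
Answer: 28816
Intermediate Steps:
Y(U, S) = 3 + (1 + U)/(2 + S) (Y(U, S) = 3 + (U + ((-4 + 4) + 1))/(S + 2) = 3 + (U + (0 + 1))/(2 + S) = 3 + (U + 1)/(2 + S) = 3 + (1 + U)/(2 + S))
t(G, o) = -51 (t(G, o) = 2 + (G + (-53 - G)) = 2 - 53 = -51)
28765 - t(-210, Y(-8, -13)) = 28765 - 1*(-51) = 28765 + 51 = 28816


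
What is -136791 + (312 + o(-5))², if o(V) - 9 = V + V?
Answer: -40070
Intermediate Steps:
o(V) = 9 + 2*V (o(V) = 9 + (V + V) = 9 + 2*V)
-136791 + (312 + o(-5))² = -136791 + (312 + (9 + 2*(-5)))² = -136791 + (312 + (9 - 10))² = -136791 + (312 - 1)² = -136791 + 311² = -136791 + 96721 = -40070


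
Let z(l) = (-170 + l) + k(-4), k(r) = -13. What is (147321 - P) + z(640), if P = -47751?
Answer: 195529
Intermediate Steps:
z(l) = -183 + l (z(l) = (-170 + l) - 13 = -183 + l)
(147321 - P) + z(640) = (147321 - 1*(-47751)) + (-183 + 640) = (147321 + 47751) + 457 = 195072 + 457 = 195529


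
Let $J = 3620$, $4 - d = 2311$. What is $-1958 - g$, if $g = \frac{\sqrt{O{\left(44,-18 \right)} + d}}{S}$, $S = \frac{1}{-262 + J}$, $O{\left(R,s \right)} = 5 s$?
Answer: $-1958 - 3358 i \sqrt{2397} \approx -1958.0 - 1.6441 \cdot 10^{5} i$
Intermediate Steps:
$d = -2307$ ($d = 4 - 2311 = -2307$)
$S = \frac{1}{3358}$ ($S = \frac{1}{-262 + 3620} = \frac{1}{3358} \approx 0.0002978$)
$g = 3358 i \sqrt{2397}$ ($g = \sqrt{5 \left(-18\right) - 2307} \frac{1}{\frac{1}{3358}} = \sqrt{-90 - 2307} \cdot 3358 = \sqrt{-2397} \cdot 3358 = i \sqrt{2397} \cdot 3358 = 3358 i \sqrt{2397} \approx 1.6441 \cdot 10^{5} i$)
$-1958 - g = -1958 - 3358 i \sqrt{2397}$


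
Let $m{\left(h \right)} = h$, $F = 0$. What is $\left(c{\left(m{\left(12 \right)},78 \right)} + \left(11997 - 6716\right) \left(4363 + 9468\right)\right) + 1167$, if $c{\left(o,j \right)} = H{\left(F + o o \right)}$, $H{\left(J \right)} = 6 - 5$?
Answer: $73042679$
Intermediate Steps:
$H{\left(J \right)} = 1$
$c{\left(o,j \right)} = 1$
$\left(c{\left(m{\left(12 \right)},78 \right)} + \left(11997 - 6716\right) \left(4363 + 9468\right)\right) + 1167 = \left(1 + \left(11997 - 6716\right) \left(4363 + 9468\right)\right) + 1167 = \left(1 + 5281 \cdot 13831\right) + 1167 = \left(1 + 73041511\right) + 1167 = 73041512 + 1167 = 73042679$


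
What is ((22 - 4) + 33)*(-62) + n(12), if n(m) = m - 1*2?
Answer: -3152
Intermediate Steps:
n(m) = -2 + m (n(m) = m - 2 = -2 + m)
((22 - 4) + 33)*(-62) + n(12) = ((22 - 4) + 33)*(-62) + (-2 + 12) = (18 + 33)*(-62) + 10 = 51*(-62) + 10 = -3162 + 10 = -3152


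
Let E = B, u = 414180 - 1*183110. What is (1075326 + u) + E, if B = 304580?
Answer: 1610976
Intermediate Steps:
u = 231070 (u = 414180 - 183110 = 231070)
E = 304580
(1075326 + u) + E = (1075326 + 231070) + 304580 = 1306396 + 304580 = 1610976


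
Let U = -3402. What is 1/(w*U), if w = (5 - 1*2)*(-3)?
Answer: 1/30618 ≈ 3.2661e-5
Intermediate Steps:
w = -9 (w = (5 - 2)*(-3) = 3*(-3) = -9)
1/(w*U) = 1/(-9*(-3402)) = 1/30618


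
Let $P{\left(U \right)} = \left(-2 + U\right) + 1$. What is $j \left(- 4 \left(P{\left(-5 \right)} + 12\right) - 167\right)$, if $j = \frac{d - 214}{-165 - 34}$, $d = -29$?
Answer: $- \frac{46413}{199} \approx -233.23$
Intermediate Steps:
$P{\left(U \right)} = -1 + U$
$j = \frac{243}{199}$ ($j = \frac{-29 - 214}{-165 - 34} = - \frac{243}{-199} = \left(-243\right) \left(- \frac{1}{199}\right) = \frac{243}{199} \approx 1.2211$)
$j \left(- 4 \left(P{\left(-5 \right)} + 12\right) - 167\right) = \frac{243 \left(- 4 \left(\left(-1 - 5\right) + 12\right) - 167\right)}{199} = \frac{243 \left(- 4 \left(-6 + 12\right) - 167\right)}{199} = \frac{243 \left(\left(-4\right) 6 - 167\right)}{199} = \frac{243 \left(-24 - 167\right)}{199} = \frac{243}{199} \left(-191\right) = - \frac{46413}{199}$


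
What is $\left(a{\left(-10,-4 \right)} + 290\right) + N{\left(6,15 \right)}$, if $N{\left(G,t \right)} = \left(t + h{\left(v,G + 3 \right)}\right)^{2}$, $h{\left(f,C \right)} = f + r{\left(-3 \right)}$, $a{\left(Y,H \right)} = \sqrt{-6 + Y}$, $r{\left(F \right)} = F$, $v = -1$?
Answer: $411 + 4 i \approx 411.0 + 4.0 i$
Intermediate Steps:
$h{\left(f,C \right)} = -3 + f$ ($h{\left(f,C \right)} = f - 3 = -3 + f$)
$N{\left(G,t \right)} = \left(-4 + t\right)^{2}$ ($N{\left(G,t \right)} = \left(t - 4\right)^{2} = \left(-4 + t\right)^{2}$)
$\left(a{\left(-10,-4 \right)} + 290\right) + N{\left(6,15 \right)} = \left(\sqrt{-6 - 10} + 290\right) + \left(-4 + 15\right)^{2} = \left(\sqrt{-16} + 290\right) + 11^{2} = \left(4 i + 290\right) + 121 = \left(290 + 4 i\right) + 121 = 411 + 4 i$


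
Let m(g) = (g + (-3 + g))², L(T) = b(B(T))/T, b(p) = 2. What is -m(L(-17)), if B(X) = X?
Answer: -3025/289 ≈ -10.467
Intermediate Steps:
L(T) = 2/T
m(g) = (-3 + 2*g)²
-m(L(-17)) = -(-3 + 2*(2/(-17)))² = -(-3 + 2*(2*(-1/17)))² = -(-3 + 2*(-2/17))² = -(-3 - 4/17)² = -(-55/17)² = -1*3025/289 = -3025/289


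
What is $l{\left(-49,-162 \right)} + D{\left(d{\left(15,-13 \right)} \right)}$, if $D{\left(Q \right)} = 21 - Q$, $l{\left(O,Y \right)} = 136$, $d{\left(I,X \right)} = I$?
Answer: $142$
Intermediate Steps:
$l{\left(-49,-162 \right)} + D{\left(d{\left(15,-13 \right)} \right)} = 136 + \left(21 - 15\right) = 136 + 6 = 142$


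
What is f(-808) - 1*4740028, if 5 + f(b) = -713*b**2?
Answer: -470232065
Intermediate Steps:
f(b) = -5 - 713*b**2
f(-808) - 1*4740028 = (-5 - 713*(-808)**2) - 1*4740028 = (-5 - 713*652864) - 4740028 = (-5 - 465492032) - 4740028 = -465492037 - 4740028 = -470232065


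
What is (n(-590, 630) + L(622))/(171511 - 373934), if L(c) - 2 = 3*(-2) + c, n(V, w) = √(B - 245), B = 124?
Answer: -618/202423 - 11*I/202423 ≈ -0.003053 - 5.4342e-5*I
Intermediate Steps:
n(V, w) = 11*I (n(V, w) = √(124 - 245) = √(-121) = 11*I)
L(c) = -4 + c (L(c) = 2 + (3*(-2) + c) = 2 + (-6 + c) = -4 + c)
(n(-590, 630) + L(622))/(171511 - 373934) = (11*I + (-4 + 622))/(171511 - 373934) = (11*I + 618)/(-202423) = (618 + 11*I)*(-1/202423) = -618/202423 - 11*I/202423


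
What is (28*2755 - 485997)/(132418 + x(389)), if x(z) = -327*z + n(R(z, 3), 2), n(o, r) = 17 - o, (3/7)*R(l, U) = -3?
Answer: -408857/5239 ≈ -78.041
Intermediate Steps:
R(l, U) = -7 (R(l, U) = (7/3)*(-3) = -7)
x(z) = 24 - 327*z (x(z) = -327*z + (17 - 1*(-7)) = -327*z + (17 + 7) = -327*z + 24 = 24 - 327*z)
(28*2755 - 485997)/(132418 + x(389)) = (28*2755 - 485997)/(132418 + (24 - 327*389)) = (77140 - 485997)/(132418 + (24 - 127203)) = -408857/(132418 - 127179) = -408857/5239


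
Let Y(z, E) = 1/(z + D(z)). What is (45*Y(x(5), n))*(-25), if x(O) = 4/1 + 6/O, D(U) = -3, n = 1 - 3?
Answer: -5625/11 ≈ -511.36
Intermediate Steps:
n = -2
x(O) = 4 + 6/O (x(O) = 4*1 + 6/O = 4 + 6/O)
Y(z, E) = 1/(-3 + z) (Y(z, E) = 1/(z - 3) = 1/(-3 + z))
(45*Y(x(5), n))*(-25) = (45/(-3 + (4 + 6/5)))*(-25) = (45/(-3 + 26/5))*(-25) = (45/(11/5))*(-25) = (45*(5/11))*(-25) = (225/11)*(-25) = -5625/11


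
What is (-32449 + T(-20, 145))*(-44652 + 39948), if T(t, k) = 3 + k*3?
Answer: 150579744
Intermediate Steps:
T(t, k) = 3 + 3*k
(-32449 + T(-20, 145))*(-44652 + 39948) = (-32449 + (3 + 3*145))*(-44652 + 39948) = (-32449 + (3 + 435))*(-4704) = (-32449 + 438)*(-4704) = -32011*(-4704) = 150579744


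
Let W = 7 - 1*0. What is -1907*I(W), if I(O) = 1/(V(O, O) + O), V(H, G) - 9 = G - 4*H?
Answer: 1907/5 ≈ 381.40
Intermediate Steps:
V(H, G) = 9 + G - 4*H (V(H, G) = 9 + (G - 4*H) = 9 + G - 4*H)
W = 7 (W = 7 + 0 = 7)
I(O) = 1/(9 - 2*O) (I(O) = 1/((9 + O - 4*O) + O) = 1/((9 - 3*O) + O) = 1/(9 - 2*O))
-1907*I(W) = -1907/(9 - 2*7) = -1907/(9 - 14) = -1907/(-5) = -1907*(-⅕) = 1907/5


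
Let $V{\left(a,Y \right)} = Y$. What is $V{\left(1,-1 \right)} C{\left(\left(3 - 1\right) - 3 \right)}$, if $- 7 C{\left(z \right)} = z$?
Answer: $- \frac{1}{7} \approx -0.14286$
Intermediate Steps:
$C{\left(z \right)} = - \frac{z}{7}$
$V{\left(1,-1 \right)} C{\left(\left(3 - 1\right) - 3 \right)} = - \frac{\left(-1\right) \left(\left(3 - 1\right) - 3\right)}{7} = - \frac{\left(-1\right) \left(2 - 3\right)}{7} = - \frac{\left(-1\right) \left(-1\right)}{7} = \left(-1\right) \frac{1}{7} = - \frac{1}{7}$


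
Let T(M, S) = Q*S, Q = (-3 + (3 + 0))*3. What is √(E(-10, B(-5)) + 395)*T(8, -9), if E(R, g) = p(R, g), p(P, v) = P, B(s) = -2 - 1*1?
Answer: 0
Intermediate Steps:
B(s) = -3 (B(s) = -2 - 1 = -3)
Q = 0 (Q = (-3 + 3)*3 = 0*3 = 0)
T(M, S) = 0 (T(M, S) = 0*S = 0)
E(R, g) = R
√(E(-10, B(-5)) + 395)*T(8, -9) = √(-10 + 395)*0 = √385*0 = 0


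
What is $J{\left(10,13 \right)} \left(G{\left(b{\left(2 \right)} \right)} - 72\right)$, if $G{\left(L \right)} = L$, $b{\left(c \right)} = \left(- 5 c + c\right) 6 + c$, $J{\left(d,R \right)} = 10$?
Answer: $-1180$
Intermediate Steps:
$b{\left(c \right)} = - 23 c$ ($b{\left(c \right)} = - 4 c 6 + c = - 24 c + c = - 23 c$)
$J{\left(10,13 \right)} \left(G{\left(b{\left(2 \right)} \right)} - 72\right) = 10 \left(\left(-23\right) 2 - 72\right) = 10 \left(-46 - 72\right) = 10 \left(-118\right) = -1180$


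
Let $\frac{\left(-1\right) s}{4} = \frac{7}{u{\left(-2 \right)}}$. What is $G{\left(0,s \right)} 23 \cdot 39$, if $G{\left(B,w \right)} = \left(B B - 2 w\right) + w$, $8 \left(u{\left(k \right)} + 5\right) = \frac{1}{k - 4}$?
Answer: $- \frac{1205568}{241} \approx -5002.4$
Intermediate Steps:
$u{\left(k \right)} = -5 + \frac{1}{8 \left(-4 + k\right)}$ ($u{\left(k \right)} = -5 + \frac{1}{8 \left(k - 4\right)} = -5 + \frac{1}{8 \left(-4 + k\right)}$)
$s = \frac{1344}{241}$ ($s = - 4 \frac{7}{\frac{1}{8} \frac{1}{-4 - 2} \left(161 - -80\right)} = - 4 \frac{7}{\frac{1}{8} \frac{1}{-6} \left(161 + 80\right)} = - 4 \frac{7}{\frac{1}{8} \left(- \frac{1}{6}\right) 241} = - 4 \frac{7}{- \frac{241}{48}} = - 4 \cdot 7 \left(- \frac{48}{241}\right) = \left(-4\right) \left(- \frac{336}{241}\right) = \frac{1344}{241} \approx 5.5768$)
$G{\left(B,w \right)} = B^{2} - w$ ($G{\left(B,w \right)} = \left(B^{2} - 2 w\right) + w = B^{2} - w$)
$G{\left(0,s \right)} 23 \cdot 39 = \left(0^{2} - \frac{1344}{241}\right) 23 \cdot 39 = \left(0 - \frac{1344}{241}\right) 23 \cdot 39 = \left(- \frac{1344}{241}\right) 23 \cdot 39 = \left(- \frac{30912}{241}\right) 39 = - \frac{1205568}{241}$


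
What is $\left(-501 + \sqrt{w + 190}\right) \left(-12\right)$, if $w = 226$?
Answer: $6012 - 48 \sqrt{26} \approx 5767.3$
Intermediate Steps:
$\left(-501 + \sqrt{w + 190}\right) \left(-12\right) = \left(-501 + \sqrt{226 + 190}\right) \left(-12\right) = \left(-501 + \sqrt{416}\right) \left(-12\right) = \left(-501 + 4 \sqrt{26}\right) \left(-12\right) = 6012 - 48 \sqrt{26}$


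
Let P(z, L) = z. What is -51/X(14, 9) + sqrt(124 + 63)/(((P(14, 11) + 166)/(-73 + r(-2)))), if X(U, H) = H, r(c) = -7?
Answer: -17/3 - 4*sqrt(187)/9 ≈ -11.744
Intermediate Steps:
-51/X(14, 9) + sqrt(124 + 63)/(((P(14, 11) + 166)/(-73 + r(-2)))) = -51/9 + sqrt(124 + 63)/(((14 + 166)/(-73 - 7))) = -51*1/9 + sqrt(187)/((180/(-80))) = -17/3 + sqrt(187)/((180*(-1/80))) = -17/3 + sqrt(187)/(-9/4) = -17/3 + sqrt(187)*(-4/9) = -17/3 - 4*sqrt(187)/9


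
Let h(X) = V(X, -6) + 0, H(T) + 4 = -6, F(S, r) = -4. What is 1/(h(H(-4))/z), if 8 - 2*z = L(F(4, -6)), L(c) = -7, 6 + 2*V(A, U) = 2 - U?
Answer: 15/2 ≈ 7.5000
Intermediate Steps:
H(T) = -10 (H(T) = -4 - 6 = -10)
V(A, U) = -2 - U/2 (V(A, U) = -3 + (2 - U)/2 = -3 + (1 - U/2) = -2 - U/2)
h(X) = 1 (h(X) = (-2 - ½*(-6)) + 0 = (-2 + 3) + 0 = 1 + 0 = 1)
z = 15/2 (z = 4 - ½*(-7) = 4 + 7/2 = 15/2 ≈ 7.5000)
1/(h(H(-4))/z) = 1/(1/(15/2)) = 1/(1*(2/15)) = 1/(2/15) = 15/2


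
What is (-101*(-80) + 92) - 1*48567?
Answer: -40395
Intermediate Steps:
(-101*(-80) + 92) - 1*48567 = (8080 + 92) - 48567 = 8172 - 48567 = -40395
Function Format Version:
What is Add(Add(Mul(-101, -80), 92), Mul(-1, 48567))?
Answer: -40395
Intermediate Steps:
Add(Add(Mul(-101, -80), 92), Mul(-1, 48567)) = Add(Add(8080, 92), -48567) = Add(8172, -48567) = -40395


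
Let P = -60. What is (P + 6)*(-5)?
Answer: 270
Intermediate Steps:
(P + 6)*(-5) = (-60 + 6)*(-5) = -54*(-5) = 270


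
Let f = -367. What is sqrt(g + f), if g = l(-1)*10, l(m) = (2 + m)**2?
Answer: I*sqrt(357) ≈ 18.894*I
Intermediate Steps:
g = 10 (g = (2 - 1)**2*10 = 1**2*10 = 1*10 = 10)
sqrt(g + f) = sqrt(10 - 367) = sqrt(-357) = I*sqrt(357)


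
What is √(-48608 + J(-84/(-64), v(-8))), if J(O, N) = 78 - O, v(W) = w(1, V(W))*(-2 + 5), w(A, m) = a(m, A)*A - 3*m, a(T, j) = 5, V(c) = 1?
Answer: I*√776501/4 ≈ 220.3*I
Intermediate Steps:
w(A, m) = -3*m + 5*A (w(A, m) = 5*A - 3*m = -3*m + 5*A)
v(W) = 6 (v(W) = (-3*1 + 5*1)*(-2 + 5) = (-3 + 5)*3 = 2*3 = 6)
√(-48608 + J(-84/(-64), v(-8))) = √(-48608 + (78 - (-84)/(-64))) = √(-48608 + (78 - (-84)*(-1)/64)) = √(-48608 + (78 - 1*21/16)) = √(-48608 + (78 - 21/16)) = √(-48608 + 1227/16) = √(-776501/16) = I*√776501/4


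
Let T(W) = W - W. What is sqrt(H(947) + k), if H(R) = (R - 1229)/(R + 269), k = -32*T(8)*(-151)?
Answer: I*sqrt(5358)/152 ≈ 0.48157*I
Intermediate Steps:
T(W) = 0
k = 0 (k = -32*0*(-151) = 0*(-151) = 0)
H(R) = (-1229 + R)/(269 + R)
sqrt(H(947) + k) = sqrt((-1229 + 947)/(269 + 947) + 0) = sqrt(-282/1216 + 0) = sqrt((1/1216)*(-282) + 0) = sqrt(-141/608 + 0) = sqrt(-141/608) = I*sqrt(5358)/152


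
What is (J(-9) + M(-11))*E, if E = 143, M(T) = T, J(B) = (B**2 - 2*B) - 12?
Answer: 10868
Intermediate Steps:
J(B) = -12 + B**2 - 2*B
(J(-9) + M(-11))*E = ((-12 + (-9)**2 - 2*(-9)) - 11)*143 = ((-12 + 81 + 18) - 11)*143 = (87 - 11)*143 = 76*143 = 10868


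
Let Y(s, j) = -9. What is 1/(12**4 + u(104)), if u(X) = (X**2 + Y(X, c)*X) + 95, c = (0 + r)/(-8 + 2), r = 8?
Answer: 1/30711 ≈ 3.2562e-5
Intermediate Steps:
c = -4/3 (c = (0 + 8)/(-8 + 2) = 8/(-6) = 8*(-1/6) = -4/3 ≈ -1.3333)
u(X) = 95 + X**2 - 9*X (u(X) = (X**2 - 9*X) + 95 = 95 + X**2 - 9*X)
1/(12**4 + u(104)) = 1/(12**4 + (95 + 104**2 - 9*104)) = 1/(20736 + (95 + 10816 - 936)) = 1/(20736 + 9975) = 1/30711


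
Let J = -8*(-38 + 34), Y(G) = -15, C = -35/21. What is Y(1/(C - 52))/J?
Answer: -15/32 ≈ -0.46875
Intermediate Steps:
C = -5/3 (C = -35*1/21 = -5/3 ≈ -1.6667)
J = 32 (J = -8*(-4) = 32)
Y(1/(C - 52))/J = -15/32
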